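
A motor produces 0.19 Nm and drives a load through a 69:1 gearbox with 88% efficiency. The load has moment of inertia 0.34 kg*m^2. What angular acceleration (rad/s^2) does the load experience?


tau_out = tau_motor * N * eta
= 0.19 * 69 * 0.88 = 11.5368 Nm
alpha = tau_out / I = 11.5368 / 0.34
= 33.9318 rad/s^2


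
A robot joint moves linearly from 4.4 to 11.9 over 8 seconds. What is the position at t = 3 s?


s = t/T = 3/8 = 0.375
p(t) = p0 + (pf-p0)*s
= 4.4 + (11.9 - 4.4) * 0.375
= 7.2125


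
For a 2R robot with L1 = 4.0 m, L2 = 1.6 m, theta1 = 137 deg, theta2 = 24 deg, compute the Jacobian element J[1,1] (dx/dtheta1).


J[1,1] = -L1*sin(t1) - L2*sin(t1+t2)
= -4.0*sin(137) - 1.6*sin(161)
= -3.2489


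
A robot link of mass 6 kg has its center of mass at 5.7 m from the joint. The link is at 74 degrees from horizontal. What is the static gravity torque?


tau = m*g*L*cos(angle)
= 6 * 9.81 * 5.7 * cos(74 deg)
= 6 * 9.81 * 5.7 * 0.2756
= 92.4769 Nm


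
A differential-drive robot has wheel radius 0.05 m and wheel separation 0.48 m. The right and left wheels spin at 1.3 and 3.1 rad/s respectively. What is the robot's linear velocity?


vR = r*wR = 0.05*1.3 = 0.065 m/s
vL = r*wL = 0.05*3.1 = 0.155 m/s
v = (vR+vL)/2 = 0.11 m/s
omega = (vR-vL)/L = -0.1875 rad/s
linear velocity = 0.11 m/s


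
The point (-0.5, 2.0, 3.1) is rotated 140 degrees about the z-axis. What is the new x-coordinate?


Rotation about z-axis: x' = x*cos(theta) - y*sin(theta)
= -0.5 * -0.766 - 2.0 * 0.6428
= -0.9026


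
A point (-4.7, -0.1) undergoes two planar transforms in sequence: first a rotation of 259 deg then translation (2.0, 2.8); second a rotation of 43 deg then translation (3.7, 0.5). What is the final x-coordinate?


After transform 1:
x1 = cos(259)*-4.7 - sin(259)*-0.1 + 2.0 = 2.7986
y1 = sin(259)*-4.7 + cos(259)*-0.1 + 2.8 = 7.4327
After transform 2:
x2 = cos(43)*2.7986 - sin(43)*7.4327 + 3.7
= 0.6777


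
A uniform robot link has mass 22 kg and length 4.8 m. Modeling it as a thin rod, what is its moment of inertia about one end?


I = (1/3) * m * L^2
= (1/3) * 22 * 4.8^2
= 0.333333 * 22 * 23.04
= 168.96 kg*m^2


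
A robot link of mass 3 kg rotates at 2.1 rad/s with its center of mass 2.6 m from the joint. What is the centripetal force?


F = m * omega^2 * r
= 3 * 2.1^2 * 2.6
= 3 * 4.41 * 2.6
= 34.398 N


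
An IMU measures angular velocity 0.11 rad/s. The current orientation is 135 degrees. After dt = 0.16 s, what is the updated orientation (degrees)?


delta_theta = w * dt = 0.11 * 0.16 = 0.0176 rad
= 1.0084 deg
theta_new = 135 + 1.0084 = 136.0084 deg


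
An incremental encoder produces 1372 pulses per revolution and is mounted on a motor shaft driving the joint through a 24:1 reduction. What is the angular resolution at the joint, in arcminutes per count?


counts per rev = 1372
effective counts at joint = 1372 * 24 = 32928
resolution = 360*60 / 32928
= 0.656 arcmin/count


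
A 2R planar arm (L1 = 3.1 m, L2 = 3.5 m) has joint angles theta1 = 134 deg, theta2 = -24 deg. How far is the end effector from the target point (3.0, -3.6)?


End effector via forward kinematics:
x = L1*cos(t1) + L2*cos(t1+t2) = -3.3505
y = L1*sin(t1) + L2*sin(t1+t2) = 5.5189
Distance to target:
d = sqrt((3.0 - -3.3505)^2 + (-3.6 - 5.5189)^2)
= sqrt(40.329 + 83.1539)
= 11.1123 m


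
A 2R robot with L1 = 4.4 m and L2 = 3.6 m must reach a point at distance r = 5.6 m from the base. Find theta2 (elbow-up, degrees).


cos(theta2) = (r^2 - L1^2 - L2^2) / (2*L1*L2)
cos(theta2) = (31.36 - 19.36 - 12.96) / 31.68
cos(theta2) = -0.030303
theta2 = 91.7365 degrees


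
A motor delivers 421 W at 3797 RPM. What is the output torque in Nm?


omega = 3797 * 2*pi/60 = 397.6209 rad/s
tau = P / omega = 421 / 397.6209
= 1.0588 Nm


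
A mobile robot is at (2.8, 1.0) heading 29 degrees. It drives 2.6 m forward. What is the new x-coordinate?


x_new = x0 + d*cos(theta)
= 2.8 + 2.6*cos(29)
= 2.8 + 2.274
= 5.074


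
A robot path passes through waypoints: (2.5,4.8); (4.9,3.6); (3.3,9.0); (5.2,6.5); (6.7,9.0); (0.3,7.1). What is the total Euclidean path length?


Segment lengths:
  seg1 = sqrt((2.4)^2 + (-1.2)^2) = 2.6833
  seg2 = sqrt((-1.6)^2 + (5.4)^2) = 5.6321
  seg3 = sqrt((1.9)^2 + (-2.5)^2) = 3.1401
  seg4 = sqrt((1.5)^2 + (2.5)^2) = 2.9155
  seg5 = sqrt((-6.4)^2 + (-1.9)^2) = 6.6761
Total = 21.0469


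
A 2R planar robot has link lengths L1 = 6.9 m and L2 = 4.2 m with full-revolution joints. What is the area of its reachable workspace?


r_max = L1 + L2 = 11.1 m
r_min = |L1 - L2| = 2.7 m
Area = pi*(r_max^2 - r_min^2)
= pi*(123.21 - 7.29)
= pi * 115.92
= 364.1734 m^2


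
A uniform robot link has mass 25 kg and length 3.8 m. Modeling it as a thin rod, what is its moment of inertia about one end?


I = (1/3) * m * L^2
= (1/3) * 25 * 3.8^2
= 0.333333 * 25 * 14.44
= 120.3333 kg*m^2


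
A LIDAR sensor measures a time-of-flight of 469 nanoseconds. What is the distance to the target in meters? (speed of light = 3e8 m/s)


tof = 469 ns = 4.69e-07 s
dist = c * tof / 2
= 3e8 * 4.69e-07 / 2
= 70.35 m


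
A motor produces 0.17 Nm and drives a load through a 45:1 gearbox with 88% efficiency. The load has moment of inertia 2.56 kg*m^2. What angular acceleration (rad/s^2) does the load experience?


tau_out = tau_motor * N * eta
= 0.17 * 45 * 0.88 = 6.732 Nm
alpha = tau_out / I = 6.732 / 2.56
= 2.6297 rad/s^2


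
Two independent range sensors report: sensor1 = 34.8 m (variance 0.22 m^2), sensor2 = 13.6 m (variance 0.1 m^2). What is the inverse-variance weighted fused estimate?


w1 = (1/var1) / (1/var1 + 1/var2)
   = 4.5455 / (4.5455 + 10.0) = 0.3125
w2 = 1 - w1 = 0.6875
fused = w1*s1 + w2*s2 = 10.875 + 9.35
= 20.225 m


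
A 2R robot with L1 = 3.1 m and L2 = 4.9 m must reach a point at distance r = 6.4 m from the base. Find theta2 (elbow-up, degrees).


cos(theta2) = (r^2 - L1^2 - L2^2) / (2*L1*L2)
cos(theta2) = (40.96 - 9.61 - 24.01) / 30.38
cos(theta2) = 0.241606
theta2 = 76.0186 degrees


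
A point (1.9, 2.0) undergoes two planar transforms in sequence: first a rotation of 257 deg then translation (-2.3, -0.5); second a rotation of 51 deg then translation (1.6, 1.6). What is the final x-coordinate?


After transform 1:
x1 = cos(257)*1.9 - sin(257)*2.0 + -2.3 = -0.7787
y1 = sin(257)*1.9 + cos(257)*2.0 + -0.5 = -2.8012
After transform 2:
x2 = cos(51)*-0.7787 - sin(51)*-2.8012 + 1.6
= 3.2869


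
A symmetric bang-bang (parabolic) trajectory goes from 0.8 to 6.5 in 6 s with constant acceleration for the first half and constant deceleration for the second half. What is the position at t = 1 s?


Symmetric rest-to-rest: each phase covers (pf-p0)/2 in time T/2. 0.5*a*(T/2)^2 = (pf-p0)/2 => a = 4*(pf-p0)/T^2
a = 4*(6.5-0.8)/6^2 = 0.6333
t = 1 is in the acceleration phase (t <= T/2).
p = p0 + 0.5*a*t^2 = 0.8 + 0.5*0.6333*1^2
= 1.1167


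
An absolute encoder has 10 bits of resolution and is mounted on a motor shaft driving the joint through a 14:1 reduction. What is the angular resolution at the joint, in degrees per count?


counts = 2^10 = 1024
effective counts at joint = 1024 * 14 = 14336
resolution = 360 / 14336
= 0.0251 deg/count


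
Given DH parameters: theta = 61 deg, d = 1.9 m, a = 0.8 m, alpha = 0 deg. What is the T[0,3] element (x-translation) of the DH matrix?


T[0,3] = a * cos(theta)
= 0.8 * cos(61 deg)
= 0.8 * 0.4848
= 0.3878


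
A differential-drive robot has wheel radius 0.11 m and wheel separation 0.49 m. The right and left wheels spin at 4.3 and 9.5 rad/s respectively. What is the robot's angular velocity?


vR = r*wR = 0.11*4.3 = 0.473 m/s
vL = r*wL = 0.11*9.5 = 1.045 m/s
v = (vR+vL)/2 = 0.759 m/s
omega = (vR-vL)/L = -1.1673 rad/s
angular velocity = -1.1673 rad/s


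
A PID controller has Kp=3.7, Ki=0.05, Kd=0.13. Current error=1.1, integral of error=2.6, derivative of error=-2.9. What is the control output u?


u = Kp*e + Ki*int(e) + Kd*de/dt
= 3.7*1.1 + 0.05*2.6 + 0.13*(-2.9)
= 4.07 + 0.13 + -0.377
= 3.823


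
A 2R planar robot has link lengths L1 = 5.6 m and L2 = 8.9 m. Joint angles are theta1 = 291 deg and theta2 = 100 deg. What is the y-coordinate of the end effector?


Convert angles to radians: theta1 = 5.0789, theta2 = 1.7453
y = L1*sin(theta1) + L2*sin(theta1+theta2)
y = -5.2281 + 4.5838
y = -0.6442


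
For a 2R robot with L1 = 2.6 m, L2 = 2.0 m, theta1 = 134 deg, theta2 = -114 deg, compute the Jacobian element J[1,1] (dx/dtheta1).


J[1,1] = -L1*sin(t1) - L2*sin(t1+t2)
= -2.6*sin(134) - 2.0*sin(20)
= -2.5543


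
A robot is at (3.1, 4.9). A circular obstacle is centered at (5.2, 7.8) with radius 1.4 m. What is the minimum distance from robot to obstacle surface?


center_dist = sqrt((3.1-5.2)^2 + (4.9-7.8)^2)
= sqrt(4.41 + 8.41)
= 3.5805
min_dist = center_dist - radius = 3.5805 - 1.4 = 2.1805 m


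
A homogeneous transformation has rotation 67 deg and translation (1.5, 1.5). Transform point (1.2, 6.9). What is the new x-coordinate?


x' = cos(theta)*px - sin(theta)*py + tx
= 0.3907*1.2 - 0.9205*6.9 + 1.5
= -4.3826


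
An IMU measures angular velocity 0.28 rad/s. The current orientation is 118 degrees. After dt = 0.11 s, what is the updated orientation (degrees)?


delta_theta = w * dt = 0.28 * 0.11 = 0.0308 rad
= 1.7647 deg
theta_new = 118 + 1.7647 = 119.7647 deg


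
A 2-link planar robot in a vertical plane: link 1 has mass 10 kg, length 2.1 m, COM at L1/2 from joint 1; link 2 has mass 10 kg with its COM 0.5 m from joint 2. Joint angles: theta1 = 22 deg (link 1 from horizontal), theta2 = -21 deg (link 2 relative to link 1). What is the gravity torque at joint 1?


Horizontal distance from joint 1 to link-1 COM:
  x_c1 = (L1/2)*cos(t1) = 1.05 * 0.9272 = 0.9735 m
Horizontal distance from joint 1 to link-2 COM:
  x_c2 = L1*cos(t1) + Lc2*cos(t1+t2)
       = 2.1*0.9272 + 0.5*0.9998 = 2.447 m
tau1 = m1*g*x_c1 + m2*g*x_c2
     = 10*9.81*0.9735 + 10*9.81*2.447
     = 95.5046 + 240.0517
     = 335.5562 Nm


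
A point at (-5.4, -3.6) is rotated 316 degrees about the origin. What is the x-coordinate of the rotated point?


x' = x*cos(theta) - y*sin(theta)
cos(316 deg) = 0.7193, sin(316 deg) = -0.6947
x' = -5.4 * 0.7193 - -3.6 * -0.6947
= -3.8844 - 2.5008
= -6.3852


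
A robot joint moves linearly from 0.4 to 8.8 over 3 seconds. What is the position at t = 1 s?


s = t/T = 1/3 = 0.3333
p(t) = p0 + (pf-p0)*s
= 0.4 + (8.8 - 0.4) * 0.3333
= 3.2


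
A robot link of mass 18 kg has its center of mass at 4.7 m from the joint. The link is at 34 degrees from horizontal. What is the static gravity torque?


tau = m*g*L*cos(angle)
= 18 * 9.81 * 4.7 * cos(34 deg)
= 18 * 9.81 * 4.7 * 0.829
= 688.0398 Nm


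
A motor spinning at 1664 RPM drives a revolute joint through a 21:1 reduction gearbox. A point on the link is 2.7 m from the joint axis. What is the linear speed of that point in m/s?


omega_motor = 1664 * 2*pi/60 = 174.2537 rad/s
omega_joint = omega_motor / 21 = 8.2978 rad/s
v = omega_joint * r = 8.2978 * 2.7
= 22.404 m/s


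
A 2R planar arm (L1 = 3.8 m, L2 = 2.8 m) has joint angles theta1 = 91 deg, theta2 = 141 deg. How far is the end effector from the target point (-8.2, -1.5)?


End effector via forward kinematics:
x = L1*cos(t1) + L2*cos(t1+t2) = -1.7902
y = L1*sin(t1) + L2*sin(t1+t2) = 1.593
Distance to target:
d = sqrt((-8.2 - -1.7902)^2 + (-1.5 - 1.593)^2)
= sqrt(41.0859 + 9.5666)
= 7.1171 m


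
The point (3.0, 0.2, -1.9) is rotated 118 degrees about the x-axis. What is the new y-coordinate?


Rotation about x-axis: y' = y*cos(theta) - z*sin(theta)
= 0.2 * -0.4695 - -1.9 * 0.8829
= 1.5837


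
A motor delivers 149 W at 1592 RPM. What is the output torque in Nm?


omega = 1592 * 2*pi/60 = 166.7139 rad/s
tau = P / omega = 149 / 166.7139
= 0.8937 Nm


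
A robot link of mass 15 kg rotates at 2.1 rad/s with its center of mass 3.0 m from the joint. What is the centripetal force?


F = m * omega^2 * r
= 15 * 2.1^2 * 3.0
= 15 * 4.41 * 3.0
= 198.45 N


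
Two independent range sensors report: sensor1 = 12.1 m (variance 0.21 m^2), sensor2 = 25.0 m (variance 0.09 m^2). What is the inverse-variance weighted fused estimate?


w1 = (1/var1) / (1/var1 + 1/var2)
   = 4.7619 / (4.7619 + 11.1111) = 0.3
w2 = 1 - w1 = 0.7
fused = w1*s1 + w2*s2 = 3.63 + 17.5
= 21.13 m


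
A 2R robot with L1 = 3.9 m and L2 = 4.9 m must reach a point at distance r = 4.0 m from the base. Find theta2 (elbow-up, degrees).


cos(theta2) = (r^2 - L1^2 - L2^2) / (2*L1*L2)
cos(theta2) = (16.0 - 15.21 - 24.01) / 38.22
cos(theta2) = -0.607535
theta2 = 127.4115 degrees


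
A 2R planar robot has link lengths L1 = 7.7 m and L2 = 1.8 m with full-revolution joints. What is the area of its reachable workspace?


r_max = L1 + L2 = 9.5 m
r_min = |L1 - L2| = 5.9 m
Area = pi*(r_max^2 - r_min^2)
= pi*(90.25 - 34.81)
= pi * 55.44
= 174.1699 m^2


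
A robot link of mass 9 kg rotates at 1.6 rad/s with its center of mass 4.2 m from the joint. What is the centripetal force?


F = m * omega^2 * r
= 9 * 1.6^2 * 4.2
= 9 * 2.56 * 4.2
= 96.768 N


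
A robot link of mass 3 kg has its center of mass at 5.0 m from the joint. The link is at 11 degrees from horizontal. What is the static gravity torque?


tau = m*g*L*cos(angle)
= 3 * 9.81 * 5.0 * cos(11 deg)
= 3 * 9.81 * 5.0 * 0.9816
= 144.4464 Nm


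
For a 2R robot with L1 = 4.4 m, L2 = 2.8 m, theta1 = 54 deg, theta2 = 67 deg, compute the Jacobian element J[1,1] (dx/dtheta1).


J[1,1] = -L1*sin(t1) - L2*sin(t1+t2)
= -4.4*sin(54) - 2.8*sin(121)
= -5.9597


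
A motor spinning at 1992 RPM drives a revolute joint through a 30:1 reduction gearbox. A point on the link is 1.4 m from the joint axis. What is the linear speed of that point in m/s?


omega_motor = 1992 * 2*pi/60 = 208.6018 rad/s
omega_joint = omega_motor / 30 = 6.9534 rad/s
v = omega_joint * r = 6.9534 * 1.4
= 9.7347 m/s


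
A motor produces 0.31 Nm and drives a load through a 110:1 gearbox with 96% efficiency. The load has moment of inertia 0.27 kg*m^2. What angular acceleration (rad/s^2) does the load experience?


tau_out = tau_motor * N * eta
= 0.31 * 110 * 0.96 = 32.736 Nm
alpha = tau_out / I = 32.736 / 0.27
= 121.2444 rad/s^2


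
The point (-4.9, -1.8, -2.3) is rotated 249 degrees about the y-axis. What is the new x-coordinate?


Rotation about y-axis: x' = x*cos(theta) + z*sin(theta)
= -4.9 * -0.3584 + -2.3 * -0.9336
= 3.9032


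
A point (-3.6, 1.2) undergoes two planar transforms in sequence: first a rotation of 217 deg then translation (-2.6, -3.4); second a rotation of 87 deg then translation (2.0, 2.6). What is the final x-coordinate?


After transform 1:
x1 = cos(217)*-3.6 - sin(217)*1.2 + -2.6 = 0.9973
y1 = sin(217)*-3.6 + cos(217)*1.2 + -3.4 = -2.1918
After transform 2:
x2 = cos(87)*0.9973 - sin(87)*-2.1918 + 2.0
= 4.241


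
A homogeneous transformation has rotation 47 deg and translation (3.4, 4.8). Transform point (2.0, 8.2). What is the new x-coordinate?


x' = cos(theta)*px - sin(theta)*py + tx
= 0.682*2.0 - 0.7314*8.2 + 3.4
= -1.2331


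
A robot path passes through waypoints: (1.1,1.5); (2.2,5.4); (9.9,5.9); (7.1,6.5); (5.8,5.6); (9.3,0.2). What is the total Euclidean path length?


Segment lengths:
  seg1 = sqrt((1.1)^2 + (3.9)^2) = 4.0522
  seg2 = sqrt((7.7)^2 + (0.5)^2) = 7.7162
  seg3 = sqrt((-2.8)^2 + (0.6)^2) = 2.8636
  seg4 = sqrt((-1.3)^2 + (-0.9)^2) = 1.5811
  seg5 = sqrt((3.5)^2 + (-5.4)^2) = 6.4351
Total = 22.6481


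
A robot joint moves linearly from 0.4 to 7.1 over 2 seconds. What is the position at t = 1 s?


s = t/T = 1/2 = 0.5
p(t) = p0 + (pf-p0)*s
= 0.4 + (7.1 - 0.4) * 0.5
= 3.75


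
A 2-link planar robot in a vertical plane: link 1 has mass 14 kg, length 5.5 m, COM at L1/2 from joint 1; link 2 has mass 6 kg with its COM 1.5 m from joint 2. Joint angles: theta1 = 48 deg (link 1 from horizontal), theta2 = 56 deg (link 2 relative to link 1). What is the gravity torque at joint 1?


Horizontal distance from joint 1 to link-1 COM:
  x_c1 = (L1/2)*cos(t1) = 2.75 * 0.6691 = 1.8401 m
Horizontal distance from joint 1 to link-2 COM:
  x_c2 = L1*cos(t1) + Lc2*cos(t1+t2)
       = 5.5*0.6691 + 1.5*-0.2419 = 3.3173 m
tau1 = m1*g*x_c1 + m2*g*x_c2
     = 14*9.81*1.8401 + 6*9.81*3.3173
     = 252.7206 + 195.2584
     = 447.979 Nm


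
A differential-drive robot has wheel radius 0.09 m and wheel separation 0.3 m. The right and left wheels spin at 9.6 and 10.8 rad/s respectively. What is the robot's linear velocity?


vR = r*wR = 0.09*9.6 = 0.864 m/s
vL = r*wL = 0.09*10.8 = 0.972 m/s
v = (vR+vL)/2 = 0.918 m/s
omega = (vR-vL)/L = -0.36 rad/s
linear velocity = 0.918 m/s


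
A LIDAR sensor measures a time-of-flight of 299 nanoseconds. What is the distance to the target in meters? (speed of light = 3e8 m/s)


tof = 299 ns = 2.99e-07 s
dist = c * tof / 2
= 3e8 * 2.99e-07 / 2
= 44.85 m


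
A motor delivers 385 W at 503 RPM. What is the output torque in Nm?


omega = 503 * 2*pi/60 = 52.674 rad/s
tau = P / omega = 385 / 52.674
= 7.3091 Nm


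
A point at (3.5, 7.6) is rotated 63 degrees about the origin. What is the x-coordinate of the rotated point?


x' = x*cos(theta) - y*sin(theta)
cos(63 deg) = 0.454, sin(63 deg) = 0.891
x' = 3.5 * 0.454 - 7.6 * 0.891
= 1.589 - 6.7716
= -5.1827


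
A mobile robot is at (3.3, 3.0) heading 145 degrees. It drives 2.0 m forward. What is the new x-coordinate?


x_new = x0 + d*cos(theta)
= 3.3 + 2.0*cos(145)
= 3.3 + -1.6383
= 1.6617


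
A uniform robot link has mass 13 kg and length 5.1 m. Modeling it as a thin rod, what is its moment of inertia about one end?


I = (1/3) * m * L^2
= (1/3) * 13 * 5.1^2
= 0.333333 * 13 * 26.01
= 112.71 kg*m^2


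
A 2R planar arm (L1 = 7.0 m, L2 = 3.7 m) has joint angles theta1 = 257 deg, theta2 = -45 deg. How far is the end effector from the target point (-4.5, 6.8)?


End effector via forward kinematics:
x = L1*cos(t1) + L2*cos(t1+t2) = -4.7124
y = L1*sin(t1) + L2*sin(t1+t2) = -8.7813
Distance to target:
d = sqrt((-4.5 - -4.7124)^2 + (6.8 - -8.7813)^2)
= sqrt(0.0451 + 242.7767)
= 15.5827 m


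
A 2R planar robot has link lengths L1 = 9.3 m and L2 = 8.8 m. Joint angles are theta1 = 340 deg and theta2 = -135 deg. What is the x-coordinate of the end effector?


Convert angles to radians: theta1 = 5.9341, theta2 = -2.3562
x = L1*cos(theta1) + L2*cos(theta1+theta2)
x = 8.7391 + -7.9755
x = 0.7636


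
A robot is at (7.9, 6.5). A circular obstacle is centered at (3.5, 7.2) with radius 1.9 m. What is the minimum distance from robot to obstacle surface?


center_dist = sqrt((7.9-3.5)^2 + (6.5-7.2)^2)
= sqrt(19.36 + 0.49)
= 4.4553
min_dist = center_dist - radius = 4.4553 - 1.9 = 2.5553 m


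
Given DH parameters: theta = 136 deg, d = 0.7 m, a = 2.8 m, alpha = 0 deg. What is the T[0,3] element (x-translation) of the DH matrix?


T[0,3] = a * cos(theta)
= 2.8 * cos(136 deg)
= 2.8 * -0.7193
= -2.0142


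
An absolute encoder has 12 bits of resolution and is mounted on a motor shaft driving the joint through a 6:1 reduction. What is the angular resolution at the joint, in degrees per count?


counts = 2^12 = 4096
effective counts at joint = 4096 * 6 = 24576
resolution = 360 / 24576
= 0.0146 deg/count


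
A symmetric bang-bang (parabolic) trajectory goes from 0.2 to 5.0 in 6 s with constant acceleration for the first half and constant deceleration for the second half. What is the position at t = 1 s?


Symmetric rest-to-rest: each phase covers (pf-p0)/2 in time T/2. 0.5*a*(T/2)^2 = (pf-p0)/2 => a = 4*(pf-p0)/T^2
a = 4*(5.0-0.2)/6^2 = 0.5333
t = 1 is in the acceleration phase (t <= T/2).
p = p0 + 0.5*a*t^2 = 0.2 + 0.5*0.5333*1^2
= 0.4667


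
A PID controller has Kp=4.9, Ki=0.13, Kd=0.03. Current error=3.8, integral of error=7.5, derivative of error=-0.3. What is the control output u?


u = Kp*e + Ki*int(e) + Kd*de/dt
= 4.9*3.8 + 0.13*7.5 + 0.03*(-0.3)
= 18.62 + 0.975 + -0.009
= 19.586


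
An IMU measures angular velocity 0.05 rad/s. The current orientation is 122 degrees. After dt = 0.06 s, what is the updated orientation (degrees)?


delta_theta = w * dt = 0.05 * 0.06 = 0.003 rad
= 0.1719 deg
theta_new = 122 + 0.1719 = 122.1719 deg


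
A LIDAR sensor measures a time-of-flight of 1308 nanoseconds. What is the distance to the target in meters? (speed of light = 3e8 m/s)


tof = 1308 ns = 1.308e-06 s
dist = c * tof / 2
= 3e8 * 1.308e-06 / 2
= 196.2 m


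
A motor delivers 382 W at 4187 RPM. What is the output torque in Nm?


omega = 4187 * 2*pi/60 = 438.4616 rad/s
tau = P / omega = 382 / 438.4616
= 0.8712 Nm


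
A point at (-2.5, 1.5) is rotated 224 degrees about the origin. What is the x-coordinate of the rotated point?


x' = x*cos(theta) - y*sin(theta)
cos(224 deg) = -0.7193, sin(224 deg) = -0.6947
x' = -2.5 * -0.7193 - 1.5 * -0.6947
= 1.7983 - -1.042
= 2.8403


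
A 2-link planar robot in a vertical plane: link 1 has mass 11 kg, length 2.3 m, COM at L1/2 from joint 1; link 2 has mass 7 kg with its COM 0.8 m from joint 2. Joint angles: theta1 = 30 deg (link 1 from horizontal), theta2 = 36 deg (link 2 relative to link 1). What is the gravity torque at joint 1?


Horizontal distance from joint 1 to link-1 COM:
  x_c1 = (L1/2)*cos(t1) = 1.15 * 0.866 = 0.9959 m
Horizontal distance from joint 1 to link-2 COM:
  x_c2 = L1*cos(t1) + Lc2*cos(t1+t2)
       = 2.3*0.866 + 0.8*0.4067 = 2.3172 m
tau1 = m1*g*x_c1 + m2*g*x_c2
     = 11*9.81*0.9959 + 7*9.81*2.3172
     = 107.4707 + 159.1254
     = 266.5961 Nm


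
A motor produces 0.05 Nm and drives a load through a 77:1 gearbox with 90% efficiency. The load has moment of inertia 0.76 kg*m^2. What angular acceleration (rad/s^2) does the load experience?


tau_out = tau_motor * N * eta
= 0.05 * 77 * 0.9 = 3.465 Nm
alpha = tau_out / I = 3.465 / 0.76
= 4.5592 rad/s^2


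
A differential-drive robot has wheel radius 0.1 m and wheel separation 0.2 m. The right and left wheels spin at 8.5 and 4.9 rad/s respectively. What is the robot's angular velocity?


vR = r*wR = 0.1*8.5 = 0.85 m/s
vL = r*wL = 0.1*4.9 = 0.49 m/s
v = (vR+vL)/2 = 0.67 m/s
omega = (vR-vL)/L = 1.8 rad/s
angular velocity = 1.8 rad/s


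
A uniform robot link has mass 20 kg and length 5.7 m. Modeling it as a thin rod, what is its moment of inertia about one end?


I = (1/3) * m * L^2
= (1/3) * 20 * 5.7^2
= 0.333333 * 20 * 32.49
= 216.6 kg*m^2


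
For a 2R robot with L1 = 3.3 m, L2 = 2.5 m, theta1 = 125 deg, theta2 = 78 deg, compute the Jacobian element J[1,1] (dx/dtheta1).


J[1,1] = -L1*sin(t1) - L2*sin(t1+t2)
= -3.3*sin(125) - 2.5*sin(203)
= -1.7264


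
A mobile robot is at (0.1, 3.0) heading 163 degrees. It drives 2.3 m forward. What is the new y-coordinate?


y_new = y0 + d*sin(theta)
= 3.0 + 2.3*sin(163)
= 3.0 + 0.6725
= 3.6725


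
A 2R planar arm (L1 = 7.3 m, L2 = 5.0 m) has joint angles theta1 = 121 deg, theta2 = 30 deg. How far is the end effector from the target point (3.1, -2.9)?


End effector via forward kinematics:
x = L1*cos(t1) + L2*cos(t1+t2) = -8.1329
y = L1*sin(t1) + L2*sin(t1+t2) = 8.6814
Distance to target:
d = sqrt((3.1 - -8.1329)^2 + (-2.9 - 8.6814)^2)
= sqrt(126.1775 + 134.1281)
= 16.134 m


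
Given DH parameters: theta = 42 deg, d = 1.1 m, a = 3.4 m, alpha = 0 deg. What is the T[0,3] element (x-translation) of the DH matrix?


T[0,3] = a * cos(theta)
= 3.4 * cos(42 deg)
= 3.4 * 0.7431
= 2.5267


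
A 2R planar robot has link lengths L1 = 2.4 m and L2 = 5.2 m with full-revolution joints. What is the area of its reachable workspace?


r_max = L1 + L2 = 7.6 m
r_min = |L1 - L2| = 2.8 m
Area = pi*(r_max^2 - r_min^2)
= pi*(57.76 - 7.84)
= pi * 49.92
= 156.8283 m^2


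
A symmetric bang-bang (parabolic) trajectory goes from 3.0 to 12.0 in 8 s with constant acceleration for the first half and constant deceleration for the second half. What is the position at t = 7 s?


Symmetric rest-to-rest: each phase covers (pf-p0)/2 in time T/2. 0.5*a*(T/2)^2 = (pf-p0)/2 => a = 4*(pf-p0)/T^2
a = 4*(12.0-3.0)/8^2 = 0.5625
t = 7 is in the deceleration phase (t > T/2).
p = pf - 0.5*a*(T-t)^2 = 12.0 - 0.5*0.5625*1^2
= 11.7188


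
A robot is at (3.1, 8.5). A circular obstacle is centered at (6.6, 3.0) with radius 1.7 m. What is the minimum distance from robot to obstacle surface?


center_dist = sqrt((3.1-6.6)^2 + (8.5-3.0)^2)
= sqrt(12.25 + 30.25)
= 6.5192
min_dist = center_dist - radius = 6.5192 - 1.7 = 4.8192 m


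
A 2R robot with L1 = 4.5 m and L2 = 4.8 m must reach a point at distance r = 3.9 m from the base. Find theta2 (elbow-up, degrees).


cos(theta2) = (r^2 - L1^2 - L2^2) / (2*L1*L2)
cos(theta2) = (15.21 - 20.25 - 23.04) / 43.2
cos(theta2) = -0.65
theta2 = 130.5416 degrees


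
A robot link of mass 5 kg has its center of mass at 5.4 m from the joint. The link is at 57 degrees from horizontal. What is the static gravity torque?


tau = m*g*L*cos(angle)
= 5 * 9.81 * 5.4 * cos(57 deg)
= 5 * 9.81 * 5.4 * 0.5446
= 144.2585 Nm


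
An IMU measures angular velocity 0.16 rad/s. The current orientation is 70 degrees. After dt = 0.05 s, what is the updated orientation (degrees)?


delta_theta = w * dt = 0.16 * 0.05 = 0.008 rad
= 0.4584 deg
theta_new = 70 + 0.4584 = 70.4584 deg


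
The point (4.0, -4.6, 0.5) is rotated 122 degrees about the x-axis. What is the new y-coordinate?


Rotation about x-axis: y' = y*cos(theta) - z*sin(theta)
= -4.6 * -0.5299 - 0.5 * 0.848
= 2.0136


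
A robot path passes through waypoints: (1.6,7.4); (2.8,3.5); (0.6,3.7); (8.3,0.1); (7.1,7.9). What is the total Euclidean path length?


Segment lengths:
  seg1 = sqrt((1.2)^2 + (-3.9)^2) = 4.0804
  seg2 = sqrt((-2.2)^2 + (0.2)^2) = 2.2091
  seg3 = sqrt((7.7)^2 + (-3.6)^2) = 8.5
  seg4 = sqrt((-1.2)^2 + (7.8)^2) = 7.8918
Total = 22.6813


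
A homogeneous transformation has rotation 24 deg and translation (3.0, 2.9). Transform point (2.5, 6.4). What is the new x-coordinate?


x' = cos(theta)*px - sin(theta)*py + tx
= 0.9135*2.5 - 0.4067*6.4 + 3.0
= 2.6807


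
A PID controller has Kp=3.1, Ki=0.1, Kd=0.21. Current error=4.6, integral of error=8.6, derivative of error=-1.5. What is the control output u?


u = Kp*e + Ki*int(e) + Kd*de/dt
= 3.1*4.6 + 0.1*8.6 + 0.21*(-1.5)
= 14.26 + 0.86 + -0.315
= 14.805


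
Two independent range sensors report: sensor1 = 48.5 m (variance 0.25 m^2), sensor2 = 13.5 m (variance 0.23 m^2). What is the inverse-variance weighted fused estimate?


w1 = (1/var1) / (1/var1 + 1/var2)
   = 4.0 / (4.0 + 4.3478) = 0.4792
w2 = 1 - w1 = 0.5208
fused = w1*s1 + w2*s2 = 23.2396 + 7.0312
= 30.2708 m


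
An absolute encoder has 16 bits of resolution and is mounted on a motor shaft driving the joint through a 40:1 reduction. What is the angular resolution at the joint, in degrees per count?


counts = 2^16 = 65536
effective counts at joint = 65536 * 40 = 2621440
resolution = 360 / 2621440
= 1.3733e-04 deg/count


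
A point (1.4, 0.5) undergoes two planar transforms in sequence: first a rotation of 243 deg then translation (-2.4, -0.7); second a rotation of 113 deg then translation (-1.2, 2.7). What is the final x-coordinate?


After transform 1:
x1 = cos(243)*1.4 - sin(243)*0.5 + -2.4 = -2.5901
y1 = sin(243)*1.4 + cos(243)*0.5 + -0.7 = -2.1744
After transform 2:
x2 = cos(113)*-2.5901 - sin(113)*-2.1744 + -1.2
= 1.8136


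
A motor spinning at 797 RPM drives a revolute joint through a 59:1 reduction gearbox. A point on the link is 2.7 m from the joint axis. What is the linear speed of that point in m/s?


omega_motor = 797 * 2*pi/60 = 83.4616 rad/s
omega_joint = omega_motor / 59 = 1.4146 rad/s
v = omega_joint * r = 1.4146 * 2.7
= 3.8194 m/s


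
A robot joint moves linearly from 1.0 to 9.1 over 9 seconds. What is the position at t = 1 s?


s = t/T = 1/9 = 0.1111
p(t) = p0 + (pf-p0)*s
= 1.0 + (9.1 - 1.0) * 0.1111
= 1.9


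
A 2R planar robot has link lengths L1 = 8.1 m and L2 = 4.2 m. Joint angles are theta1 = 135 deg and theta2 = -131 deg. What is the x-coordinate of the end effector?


Convert angles to radians: theta1 = 2.3562, theta2 = -2.2864
x = L1*cos(theta1) + L2*cos(theta1+theta2)
x = -5.7276 + 4.1898
x = -1.5378


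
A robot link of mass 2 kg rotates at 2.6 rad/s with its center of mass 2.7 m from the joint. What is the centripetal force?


F = m * omega^2 * r
= 2 * 2.6^2 * 2.7
= 2 * 6.76 * 2.7
= 36.504 N


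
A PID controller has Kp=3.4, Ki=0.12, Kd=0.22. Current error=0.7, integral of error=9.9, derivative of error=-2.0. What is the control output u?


u = Kp*e + Ki*int(e) + Kd*de/dt
= 3.4*0.7 + 0.12*9.9 + 0.22*(-2.0)
= 2.38 + 1.188 + -0.44
= 3.128


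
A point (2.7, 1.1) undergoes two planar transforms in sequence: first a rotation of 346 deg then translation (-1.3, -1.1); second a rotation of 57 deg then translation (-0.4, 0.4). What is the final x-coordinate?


After transform 1:
x1 = cos(346)*2.7 - sin(346)*1.1 + -1.3 = 1.5859
y1 = sin(346)*2.7 + cos(346)*1.1 + -1.1 = -0.6859
After transform 2:
x2 = cos(57)*1.5859 - sin(57)*-0.6859 + -0.4
= 1.039


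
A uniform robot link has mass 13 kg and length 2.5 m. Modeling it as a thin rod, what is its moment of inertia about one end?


I = (1/3) * m * L^2
= (1/3) * 13 * 2.5^2
= 0.333333 * 13 * 6.25
= 27.0833 kg*m^2


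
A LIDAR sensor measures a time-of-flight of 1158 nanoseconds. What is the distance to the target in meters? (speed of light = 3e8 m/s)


tof = 1158 ns = 1.158e-06 s
dist = c * tof / 2
= 3e8 * 1.158e-06 / 2
= 173.7 m


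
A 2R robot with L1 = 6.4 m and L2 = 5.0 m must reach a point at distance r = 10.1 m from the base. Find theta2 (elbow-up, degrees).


cos(theta2) = (r^2 - L1^2 - L2^2) / (2*L1*L2)
cos(theta2) = (102.01 - 40.96 - 25.0) / 64.0
cos(theta2) = 0.563281
theta2 = 55.717 degrees


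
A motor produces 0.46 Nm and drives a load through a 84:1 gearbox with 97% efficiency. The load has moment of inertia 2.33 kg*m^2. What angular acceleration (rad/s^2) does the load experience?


tau_out = tau_motor * N * eta
= 0.46 * 84 * 0.97 = 37.4808 Nm
alpha = tau_out / I = 37.4808 / 2.33
= 16.0862 rad/s^2


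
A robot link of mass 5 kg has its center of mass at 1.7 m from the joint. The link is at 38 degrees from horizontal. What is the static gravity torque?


tau = m*g*L*cos(angle)
= 5 * 9.81 * 1.7 * cos(38 deg)
= 5 * 9.81 * 1.7 * 0.788
= 65.7083 Nm


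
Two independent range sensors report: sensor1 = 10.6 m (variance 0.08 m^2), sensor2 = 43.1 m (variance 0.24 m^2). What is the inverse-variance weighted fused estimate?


w1 = (1/var1) / (1/var1 + 1/var2)
   = 12.5 / (12.5 + 4.1667) = 0.75
w2 = 1 - w1 = 0.25
fused = w1*s1 + w2*s2 = 7.95 + 10.775
= 18.725 m


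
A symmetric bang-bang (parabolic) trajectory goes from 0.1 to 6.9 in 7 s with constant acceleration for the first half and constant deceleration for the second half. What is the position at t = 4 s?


Symmetric rest-to-rest: each phase covers (pf-p0)/2 in time T/2. 0.5*a*(T/2)^2 = (pf-p0)/2 => a = 4*(pf-p0)/T^2
a = 4*(6.9-0.1)/7^2 = 0.5551
t = 4 is in the deceleration phase (t > T/2).
p = pf - 0.5*a*(T-t)^2 = 6.9 - 0.5*0.5551*3^2
= 4.402


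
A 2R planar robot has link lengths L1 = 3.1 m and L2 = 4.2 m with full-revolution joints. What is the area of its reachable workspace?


r_max = L1 + L2 = 7.3 m
r_min = |L1 - L2| = 1.1 m
Area = pi*(r_max^2 - r_min^2)
= pi*(53.29 - 1.21)
= pi * 52.08
= 163.6141 m^2


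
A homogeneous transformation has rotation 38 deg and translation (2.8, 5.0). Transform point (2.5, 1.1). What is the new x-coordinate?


x' = cos(theta)*px - sin(theta)*py + tx
= 0.788*2.5 - 0.6157*1.1 + 2.8
= 4.0928


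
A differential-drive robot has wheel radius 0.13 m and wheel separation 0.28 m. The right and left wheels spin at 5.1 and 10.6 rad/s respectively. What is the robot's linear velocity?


vR = r*wR = 0.13*5.1 = 0.663 m/s
vL = r*wL = 0.13*10.6 = 1.378 m/s
v = (vR+vL)/2 = 1.0205 m/s
omega = (vR-vL)/L = -2.5536 rad/s
linear velocity = 1.0205 m/s


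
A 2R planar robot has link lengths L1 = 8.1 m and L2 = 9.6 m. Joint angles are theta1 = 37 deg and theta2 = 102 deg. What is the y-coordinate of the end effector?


Convert angles to radians: theta1 = 0.6458, theta2 = 1.7802
y = L1*sin(theta1) + L2*sin(theta1+theta2)
y = 4.8747 + 6.2982
y = 11.1729


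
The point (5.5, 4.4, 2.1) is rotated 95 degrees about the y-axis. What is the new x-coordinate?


Rotation about y-axis: x' = x*cos(theta) + z*sin(theta)
= 5.5 * -0.0872 + 2.1 * 0.9962
= 1.6127


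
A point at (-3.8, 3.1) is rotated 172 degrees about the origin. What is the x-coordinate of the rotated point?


x' = x*cos(theta) - y*sin(theta)
cos(172 deg) = -0.9903, sin(172 deg) = 0.1392
x' = -3.8 * -0.9903 - 3.1 * 0.1392
= 3.763 - 0.4314
= 3.3316


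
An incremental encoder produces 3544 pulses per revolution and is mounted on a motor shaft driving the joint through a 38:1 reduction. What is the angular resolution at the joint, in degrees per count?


counts per rev = 3544
effective counts at joint = 3544 * 38 = 134672
resolution = 360 / 134672
= 0.0027 deg/count


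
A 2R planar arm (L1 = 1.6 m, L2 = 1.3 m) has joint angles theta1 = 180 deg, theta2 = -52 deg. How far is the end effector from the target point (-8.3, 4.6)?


End effector via forward kinematics:
x = L1*cos(t1) + L2*cos(t1+t2) = -2.4004
y = L1*sin(t1) + L2*sin(t1+t2) = 1.0244
Distance to target:
d = sqrt((-8.3 - -2.4004)^2 + (4.6 - 1.0244)^2)
= sqrt(34.8058 + 12.7848)
= 6.8986 m


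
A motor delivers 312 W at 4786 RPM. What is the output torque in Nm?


omega = 4786 * 2*pi/60 = 501.1887 rad/s
tau = P / omega = 312 / 501.1887
= 0.6225 Nm


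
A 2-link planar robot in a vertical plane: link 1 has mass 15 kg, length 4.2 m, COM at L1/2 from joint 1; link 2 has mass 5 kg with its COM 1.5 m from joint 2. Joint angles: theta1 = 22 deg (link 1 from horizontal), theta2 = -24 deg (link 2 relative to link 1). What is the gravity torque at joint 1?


Horizontal distance from joint 1 to link-1 COM:
  x_c1 = (L1/2)*cos(t1) = 2.1 * 0.9272 = 1.9471 m
Horizontal distance from joint 1 to link-2 COM:
  x_c2 = L1*cos(t1) + Lc2*cos(t1+t2)
       = 4.2*0.9272 + 1.5*0.9994 = 5.3933 m
tau1 = m1*g*x_c1 + m2*g*x_c2
     = 15*9.81*1.9471 + 5*9.81*5.3933
     = 286.5137 + 264.5393
     = 551.053 Nm


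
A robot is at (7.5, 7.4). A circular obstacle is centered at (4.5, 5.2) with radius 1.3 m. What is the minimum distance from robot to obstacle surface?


center_dist = sqrt((7.5-4.5)^2 + (7.4-5.2)^2)
= sqrt(9.0 + 4.84)
= 3.7202
min_dist = center_dist - radius = 3.7202 - 1.3 = 2.4202 m


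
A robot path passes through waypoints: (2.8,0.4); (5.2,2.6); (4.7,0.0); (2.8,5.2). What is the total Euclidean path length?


Segment lengths:
  seg1 = sqrt((2.4)^2 + (2.2)^2) = 3.2558
  seg2 = sqrt((-0.5)^2 + (-2.6)^2) = 2.6476
  seg3 = sqrt((-1.9)^2 + (5.2)^2) = 5.5362
Total = 11.4396


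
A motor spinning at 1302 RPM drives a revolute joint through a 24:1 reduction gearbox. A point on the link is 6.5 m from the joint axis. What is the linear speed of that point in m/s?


omega_motor = 1302 * 2*pi/60 = 136.3451 rad/s
omega_joint = omega_motor / 24 = 5.681 rad/s
v = omega_joint * r = 5.681 * 6.5
= 36.9268 m/s


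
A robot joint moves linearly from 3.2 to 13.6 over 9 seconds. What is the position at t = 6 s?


s = t/T = 6/9 = 0.6667
p(t) = p0 + (pf-p0)*s
= 3.2 + (13.6 - 3.2) * 0.6667
= 10.1333


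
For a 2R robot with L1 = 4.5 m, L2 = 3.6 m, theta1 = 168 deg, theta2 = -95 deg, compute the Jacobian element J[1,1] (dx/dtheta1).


J[1,1] = -L1*sin(t1) - L2*sin(t1+t2)
= -4.5*sin(168) - 3.6*sin(73)
= -4.3783


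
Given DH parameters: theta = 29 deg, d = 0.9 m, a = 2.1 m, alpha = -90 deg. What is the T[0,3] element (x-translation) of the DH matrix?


T[0,3] = a * cos(theta)
= 2.1 * cos(29 deg)
= 2.1 * 0.8746
= 1.8367


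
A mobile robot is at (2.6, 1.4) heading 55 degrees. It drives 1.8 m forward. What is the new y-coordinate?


y_new = y0 + d*sin(theta)
= 1.4 + 1.8*sin(55)
= 1.4 + 1.4745
= 2.8745


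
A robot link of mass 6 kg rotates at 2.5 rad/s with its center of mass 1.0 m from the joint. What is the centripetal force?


F = m * omega^2 * r
= 6 * 2.5^2 * 1.0
= 6 * 6.25 * 1.0
= 37.5 N


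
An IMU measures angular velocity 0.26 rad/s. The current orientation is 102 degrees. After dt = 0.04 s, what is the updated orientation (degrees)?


delta_theta = w * dt = 0.26 * 0.04 = 0.0104 rad
= 0.5959 deg
theta_new = 102 + 0.5959 = 102.5959 deg


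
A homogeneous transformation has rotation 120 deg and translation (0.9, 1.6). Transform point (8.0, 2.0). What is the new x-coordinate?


x' = cos(theta)*px - sin(theta)*py + tx
= -0.5*8.0 - 0.866*2.0 + 0.9
= -4.8321


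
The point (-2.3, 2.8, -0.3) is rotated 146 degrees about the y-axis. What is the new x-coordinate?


Rotation about y-axis: x' = x*cos(theta) + z*sin(theta)
= -2.3 * -0.829 + -0.3 * 0.5592
= 1.739


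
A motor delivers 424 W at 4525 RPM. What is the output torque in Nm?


omega = 4525 * 2*pi/60 = 473.8569 rad/s
tau = P / omega = 424 / 473.8569
= 0.8948 Nm


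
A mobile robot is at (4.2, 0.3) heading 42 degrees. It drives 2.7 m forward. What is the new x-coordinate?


x_new = x0 + d*cos(theta)
= 4.2 + 2.7*cos(42)
= 4.2 + 2.0065
= 6.2065


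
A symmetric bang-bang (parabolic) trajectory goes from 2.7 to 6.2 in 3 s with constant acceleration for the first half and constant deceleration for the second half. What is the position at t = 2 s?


Symmetric rest-to-rest: each phase covers (pf-p0)/2 in time T/2. 0.5*a*(T/2)^2 = (pf-p0)/2 => a = 4*(pf-p0)/T^2
a = 4*(6.2-2.7)/3^2 = 1.5556
t = 2 is in the deceleration phase (t > T/2).
p = pf - 0.5*a*(T-t)^2 = 6.2 - 0.5*1.5556*1^2
= 5.4222


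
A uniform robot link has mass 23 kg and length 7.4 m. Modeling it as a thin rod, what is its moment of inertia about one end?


I = (1/3) * m * L^2
= (1/3) * 23 * 7.4^2
= 0.333333 * 23 * 54.76
= 419.8267 kg*m^2


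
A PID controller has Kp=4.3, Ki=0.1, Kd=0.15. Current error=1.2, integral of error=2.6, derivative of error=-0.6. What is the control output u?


u = Kp*e + Ki*int(e) + Kd*de/dt
= 4.3*1.2 + 0.1*2.6 + 0.15*(-0.6)
= 5.16 + 0.26 + -0.09
= 5.33


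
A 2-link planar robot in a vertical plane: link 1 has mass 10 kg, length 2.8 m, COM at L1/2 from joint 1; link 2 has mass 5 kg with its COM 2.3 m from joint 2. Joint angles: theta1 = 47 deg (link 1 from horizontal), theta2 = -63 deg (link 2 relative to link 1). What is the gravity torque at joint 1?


Horizontal distance from joint 1 to link-1 COM:
  x_c1 = (L1/2)*cos(t1) = 1.4 * 0.682 = 0.9548 m
Horizontal distance from joint 1 to link-2 COM:
  x_c2 = L1*cos(t1) + Lc2*cos(t1+t2)
       = 2.8*0.682 + 2.3*0.9613 = 4.1205 m
tau1 = m1*g*x_c1 + m2*g*x_c2
     = 10*9.81*0.9548 + 5*9.81*4.1205
     = 93.6657 + 202.1104
     = 295.776 Nm


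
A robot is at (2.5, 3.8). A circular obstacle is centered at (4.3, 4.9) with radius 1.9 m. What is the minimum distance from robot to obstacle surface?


center_dist = sqrt((2.5-4.3)^2 + (3.8-4.9)^2)
= sqrt(3.24 + 1.21)
= 2.1095
min_dist = center_dist - radius = 2.1095 - 1.9 = 0.2095 m


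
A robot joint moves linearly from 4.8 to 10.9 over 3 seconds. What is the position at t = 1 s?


s = t/T = 1/3 = 0.3333
p(t) = p0 + (pf-p0)*s
= 4.8 + (10.9 - 4.8) * 0.3333
= 6.8333


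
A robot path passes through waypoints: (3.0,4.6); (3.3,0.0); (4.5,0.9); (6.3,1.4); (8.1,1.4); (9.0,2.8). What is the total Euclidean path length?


Segment lengths:
  seg1 = sqrt((0.3)^2 + (-4.6)^2) = 4.6098
  seg2 = sqrt((1.2)^2 + (0.9)^2) = 1.5
  seg3 = sqrt((1.8)^2 + (0.5)^2) = 1.8682
  seg4 = sqrt((1.8)^2 + (0.0)^2) = 1.8
  seg5 = sqrt((0.9)^2 + (1.4)^2) = 1.6643
Total = 11.4423


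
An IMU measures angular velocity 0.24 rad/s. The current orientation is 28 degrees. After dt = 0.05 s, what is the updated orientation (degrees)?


delta_theta = w * dt = 0.24 * 0.05 = 0.012 rad
= 0.6875 deg
theta_new = 28 + 0.6875 = 28.6875 deg
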